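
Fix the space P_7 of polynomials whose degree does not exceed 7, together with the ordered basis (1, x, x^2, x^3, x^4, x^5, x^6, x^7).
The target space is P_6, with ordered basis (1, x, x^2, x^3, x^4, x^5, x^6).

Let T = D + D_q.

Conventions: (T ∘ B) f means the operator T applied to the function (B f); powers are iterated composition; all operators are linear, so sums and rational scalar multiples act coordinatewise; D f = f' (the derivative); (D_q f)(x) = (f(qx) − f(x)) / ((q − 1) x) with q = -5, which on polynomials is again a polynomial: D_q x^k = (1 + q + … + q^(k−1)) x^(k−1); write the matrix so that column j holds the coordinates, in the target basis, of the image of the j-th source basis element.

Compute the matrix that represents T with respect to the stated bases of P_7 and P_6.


the matrix is [[0, 2, 0, 0, 0, 0, 0, 0]; [0, 0, -2, 0, 0, 0, 0, 0]; [0, 0, 0, 24, 0, 0, 0, 0]; [0, 0, 0, 0, -100, 0, 0, 0]; [0, 0, 0, 0, 0, 526, 0, 0]; [0, 0, 0, 0, 0, 0, -2598, 0]; [0, 0, 0, 0, 0, 0, 0, 13028]] (rows listed top to bottom)

image of 1: 0
image of x: 2
image of x^2: -2x
image of x^3: 24x^2
image of x^4: -100x^3
image of x^5: 526x^4
image of x^6: -2598x^5
image of x^7: 13028x^6
each image's coordinates form column j of the matrix


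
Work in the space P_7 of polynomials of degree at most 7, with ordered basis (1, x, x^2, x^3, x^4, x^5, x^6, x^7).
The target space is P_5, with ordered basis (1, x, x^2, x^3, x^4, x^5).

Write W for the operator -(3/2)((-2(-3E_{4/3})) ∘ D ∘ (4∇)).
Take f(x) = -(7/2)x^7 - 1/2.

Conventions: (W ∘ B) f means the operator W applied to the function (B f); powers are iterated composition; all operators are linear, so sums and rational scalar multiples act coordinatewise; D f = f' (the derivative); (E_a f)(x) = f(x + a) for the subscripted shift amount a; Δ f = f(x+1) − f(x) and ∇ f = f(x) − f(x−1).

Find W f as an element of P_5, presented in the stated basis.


the image equals g(x) = 5292x^5 + 22050x^4 + 41160x^3 + 41650x^2 + (66836/3)x + 44590/9

∇ f = -(49/2)x^6 + (147/2)x^5 - (245/2)x^4 + (245/2)x^3 - (147/2)x^2 + (49/2)x - 7/2
(4∇) f = -98x^6 + 294x^5 - 490x^4 + 490x^3 - 294x^2 + 98x - 14
D (4∇) f = -588x^5 + 1470x^4 - 1960x^3 + 1470x^2 - 588x + 98
E_{4/3} D (4∇) f = -588x^5 - 2450x^4 - (13720/3)x^3 - (41650/9)x^2 - (66836/27)x - 44590/81
(-3E_{4/3}) D (4∇) f = 1764x^5 + 7350x^4 + 13720x^3 + (41650/3)x^2 + (66836/9)x + 44590/27
(-2(-3E_{4/3})) D (4∇) f = -3528x^5 - 14700x^4 - 27440x^3 - (83300/3)x^2 - (133672/9)x - 89180/27
(-(3/2)((-2(-3E_{4/3})) ∘ D ∘ (4∇))) f = 5292x^5 + 22050x^4 + 41160x^3 + 41650x^2 + (66836/3)x + 44590/9


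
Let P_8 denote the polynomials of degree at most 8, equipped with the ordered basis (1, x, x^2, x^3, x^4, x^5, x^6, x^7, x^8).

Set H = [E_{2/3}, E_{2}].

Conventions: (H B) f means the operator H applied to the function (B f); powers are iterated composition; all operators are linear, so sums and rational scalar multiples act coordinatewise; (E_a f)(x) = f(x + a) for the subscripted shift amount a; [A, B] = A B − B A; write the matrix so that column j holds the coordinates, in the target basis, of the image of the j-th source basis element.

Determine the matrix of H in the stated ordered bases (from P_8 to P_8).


image of 1: 0
image of x: 0
image of x^2: 0
image of x^3: 0
image of x^4: 0
image of x^5: 0
image of x^6: 0
image of x^7: 0
image of x^8: 0
each image's coordinates form column j of the matrix

the matrix is [[0, 0, 0, 0, 0, 0, 0, 0, 0]; [0, 0, 0, 0, 0, 0, 0, 0, 0]; [0, 0, 0, 0, 0, 0, 0, 0, 0]; [0, 0, 0, 0, 0, 0, 0, 0, 0]; [0, 0, 0, 0, 0, 0, 0, 0, 0]; [0, 0, 0, 0, 0, 0, 0, 0, 0]; [0, 0, 0, 0, 0, 0, 0, 0, 0]; [0, 0, 0, 0, 0, 0, 0, 0, 0]; [0, 0, 0, 0, 0, 0, 0, 0, 0]] (rows listed top to bottom)


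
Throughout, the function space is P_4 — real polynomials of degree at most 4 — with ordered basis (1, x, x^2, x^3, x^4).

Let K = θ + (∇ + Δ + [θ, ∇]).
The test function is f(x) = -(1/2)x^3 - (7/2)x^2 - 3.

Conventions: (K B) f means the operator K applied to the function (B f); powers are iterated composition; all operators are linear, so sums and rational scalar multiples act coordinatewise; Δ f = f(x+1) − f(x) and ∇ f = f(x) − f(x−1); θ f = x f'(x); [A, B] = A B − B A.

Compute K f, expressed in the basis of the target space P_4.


θ f = -(3/2)x^3 - 7x^2
∇ f = -(3/2)x^2 - (11/2)x + 3
Δ f = -(3/2)x^2 - (17/2)x - 4
∇ f = -(3/2)x^2 - (11/2)x + 3
θ ∇ f = -3x^2 - (11/2)x
θ f = -(3/2)x^3 - 7x^2
∇ θ f = -(9/2)x^2 - (19/2)x + 11/2
[θ, ∇] f = (3/2)x^2 + 4x - 11/2
(∇ + Δ + [θ, ∇]) f = -(3/2)x^2 - 10x - 13/2
(θ + (∇ + Δ + [θ, ∇])) f = -(3/2)x^3 - (17/2)x^2 - 10x - 13/2

the image equals g(x) = -(3/2)x^3 - (17/2)x^2 - 10x - 13/2


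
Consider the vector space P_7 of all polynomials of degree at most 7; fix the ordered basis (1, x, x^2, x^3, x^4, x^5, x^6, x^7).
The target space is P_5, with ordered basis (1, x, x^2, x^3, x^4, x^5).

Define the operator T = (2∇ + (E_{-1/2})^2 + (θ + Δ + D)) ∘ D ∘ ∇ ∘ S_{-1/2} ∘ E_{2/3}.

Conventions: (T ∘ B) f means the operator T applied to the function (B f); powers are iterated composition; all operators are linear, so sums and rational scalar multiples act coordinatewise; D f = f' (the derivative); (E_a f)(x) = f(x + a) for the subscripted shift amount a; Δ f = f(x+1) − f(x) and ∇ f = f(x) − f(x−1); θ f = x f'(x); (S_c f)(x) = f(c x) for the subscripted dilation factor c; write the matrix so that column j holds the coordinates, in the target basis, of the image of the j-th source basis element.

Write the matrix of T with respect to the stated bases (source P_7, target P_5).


the matrix is [[0, 0, 1/2, -7/8, -17/3, -14245/864, -16427/432, -815731/10368]; [0, 0, 0, -3/2, -1, 185/24, 5335/144, 193151/1728]; [0, 0, 0, 0, 9/4, 75/16, -15/8, -16555/384]; [0, 0, 0, 0, 0, -5/2, -65/8, -875/96]; [0, 0, 0, 0, 0, 0, 75/32, 1295/128]; [0, 0, 0, 0, 0, 0, 0, -63/32]] (rows listed top to bottom)

image of 1: 0
image of x: 0
image of x^2: 1/2
image of x^3: -(3/2)x - 7/8
image of x^4: (9/4)x^2 - x - 17/3
image of x^5: -(5/2)x^3 + (75/16)x^2 + (185/24)x - 14245/864
image of x^6: (75/32)x^4 - (65/8)x^3 - (15/8)x^2 + (5335/144)x - 16427/432
image of x^7: -(63/32)x^5 + (1295/128)x^4 - (875/96)x^3 - (16555/384)x^2 + (193151/1728)x - 815731/10368
each image's coordinates form column j of the matrix


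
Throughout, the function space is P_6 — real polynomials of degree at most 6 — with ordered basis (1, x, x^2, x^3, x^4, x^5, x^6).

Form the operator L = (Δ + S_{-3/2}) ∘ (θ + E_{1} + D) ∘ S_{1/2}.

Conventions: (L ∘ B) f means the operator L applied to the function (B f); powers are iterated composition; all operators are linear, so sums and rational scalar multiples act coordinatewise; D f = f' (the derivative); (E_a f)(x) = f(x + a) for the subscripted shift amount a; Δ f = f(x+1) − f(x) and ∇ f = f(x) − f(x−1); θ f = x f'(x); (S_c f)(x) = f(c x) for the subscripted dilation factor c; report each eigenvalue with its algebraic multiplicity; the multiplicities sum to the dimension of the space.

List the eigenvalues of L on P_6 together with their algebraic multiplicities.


image of 1: 1
image of x: -(3/2)x + 2
image of x^2: (27/16)x^2 + 2
image of x^3: -(27/16)x^3 + (51/16)x^2 + (39/16)x + 7/4
image of x^4: (405/256)x^4 - (7/16)x^3 + (135/32)x^2 + (25/8)x + 3/2
image of x^5: -(729/512)x^5 + (645/256)x^4 + (265/128)x^3 + (345/64)x^2 + (225/64)x + 21/16
image of x^6: (5103/4096)x^6 - (393/512)x^5 + (3855/1024)x^4 + (505/128)x^3 + (1635/256)x^2 + (243/64)x + 19/16
the matrix is upper triangular; its diagonal is (1, -3/2, 27/16, -27/16, 405/256, -729/512, 5103/4096)
for a triangular matrix the eigenvalues are the diagonal entries, with algebraic multiplicity their repetition count

λ = -27/16 (multiplicity 1), λ = -3/2 (multiplicity 1), λ = -729/512 (multiplicity 1), λ = 1 (multiplicity 1), λ = 5103/4096 (multiplicity 1), λ = 405/256 (multiplicity 1), λ = 27/16 (multiplicity 1)


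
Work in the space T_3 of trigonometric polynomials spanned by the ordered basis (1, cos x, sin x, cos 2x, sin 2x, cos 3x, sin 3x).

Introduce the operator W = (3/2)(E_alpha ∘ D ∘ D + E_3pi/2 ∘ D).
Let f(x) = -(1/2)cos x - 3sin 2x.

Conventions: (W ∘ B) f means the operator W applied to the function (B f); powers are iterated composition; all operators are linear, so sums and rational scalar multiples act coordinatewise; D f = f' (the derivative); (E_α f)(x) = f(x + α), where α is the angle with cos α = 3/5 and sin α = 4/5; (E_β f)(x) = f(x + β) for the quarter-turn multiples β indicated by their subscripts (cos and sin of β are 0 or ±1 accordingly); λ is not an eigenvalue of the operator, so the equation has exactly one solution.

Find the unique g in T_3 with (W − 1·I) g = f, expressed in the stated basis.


write g with unknown coordinates in the stated basis and equate coefficients in (W − 1·I) g = f
solving from the highest basis element down gives g = (1/8)cos x + (3/8)sin x - (657/1930)cos 2x - (51/1930)sin 2x
check: W g = -(3/8)cos x + (3/8)sin x - (657/1930)cos 2x - (5841/1930)sin 2x
so W g − 1·g = -(1/2)cos x - 3sin 2x = f ✓

g(x) = (1/8)cos x + (3/8)sin x - (657/1930)cos 2x - (51/1930)sin 2x


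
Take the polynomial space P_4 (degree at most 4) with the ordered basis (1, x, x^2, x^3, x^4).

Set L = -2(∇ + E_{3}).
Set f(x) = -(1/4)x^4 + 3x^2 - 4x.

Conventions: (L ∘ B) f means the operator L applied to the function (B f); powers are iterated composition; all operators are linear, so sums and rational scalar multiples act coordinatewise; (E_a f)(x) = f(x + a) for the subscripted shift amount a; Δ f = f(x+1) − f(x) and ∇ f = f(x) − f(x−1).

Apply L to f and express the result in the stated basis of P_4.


∇ f = -x^3 + (3/2)x^2 + 5x - 27/4
E_{3} f = -(1/4)x^4 - 3x^3 - (21/2)x^2 - 13x - 21/4
(∇ + E_{3}) f = -(1/4)x^4 - 4x^3 - 9x^2 - 8x - 12
(-2(∇ + E_{3})) f = (1/2)x^4 + 8x^3 + 18x^2 + 16x + 24

the image equals g(x) = (1/2)x^4 + 8x^3 + 18x^2 + 16x + 24


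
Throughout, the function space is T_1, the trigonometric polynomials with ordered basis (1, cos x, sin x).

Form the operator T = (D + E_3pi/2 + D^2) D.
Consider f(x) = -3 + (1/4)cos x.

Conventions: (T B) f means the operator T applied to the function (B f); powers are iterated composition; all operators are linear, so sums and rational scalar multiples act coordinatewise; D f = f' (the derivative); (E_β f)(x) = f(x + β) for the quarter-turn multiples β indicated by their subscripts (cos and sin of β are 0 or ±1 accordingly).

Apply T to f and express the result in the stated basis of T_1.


D f = -(1/4)sin x
D D f = -(1/4)cos x
E_3pi/2 D f = (1/4)cos x
D D f = -(1/4)cos x
D D D f = (1/4)sin x
(D + E_3pi/2 + D^2) D f = (1/4)sin x

the image equals g(x) = (1/4)sin x


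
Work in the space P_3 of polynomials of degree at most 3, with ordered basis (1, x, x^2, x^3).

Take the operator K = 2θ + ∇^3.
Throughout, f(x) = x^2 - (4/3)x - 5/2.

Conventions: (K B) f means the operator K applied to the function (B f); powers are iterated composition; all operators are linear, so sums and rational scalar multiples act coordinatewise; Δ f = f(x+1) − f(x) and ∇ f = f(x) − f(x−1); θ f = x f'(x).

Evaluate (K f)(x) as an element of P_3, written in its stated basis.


θ f = 2x^2 - (4/3)x
(2θ) f = 4x^2 - (8/3)x
∇ f = 2x - 7/3
∇ ∇ f = 2
∇ ∇ ∇ f = 0
(2θ + ∇^3) f = 4x^2 - (8/3)x

the result is g(x) = 4x^2 - (8/3)x


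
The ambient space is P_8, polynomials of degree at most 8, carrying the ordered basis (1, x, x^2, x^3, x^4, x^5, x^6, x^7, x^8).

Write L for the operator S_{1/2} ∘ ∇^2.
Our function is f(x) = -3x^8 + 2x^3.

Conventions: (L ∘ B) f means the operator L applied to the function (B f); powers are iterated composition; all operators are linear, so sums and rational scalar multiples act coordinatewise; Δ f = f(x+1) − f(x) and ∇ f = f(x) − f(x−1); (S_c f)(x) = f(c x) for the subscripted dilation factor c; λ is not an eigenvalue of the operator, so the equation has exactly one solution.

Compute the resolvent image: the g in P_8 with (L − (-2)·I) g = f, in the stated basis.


write g with unknown coordinates in the stated basis and equate coefficients in (L − (-2)·I) g = f
solving from the highest basis element down gives g = -(3/2)x^8 + (21/32)x^6 - (63/8)x^5 + (23205/512)x^4 - (9071/64)x^3 + (185577/1024)x^2 + (70113/256)x - 892575/1024
check: L g = -(21/16)x^6 + (63/4)x^5 - (23205/256)x^4 + (9135/32)x^3 - (185577/512)x^2 - (70113/128)x + 892575/512
so L g − (-2)·g = -3x^8 + 2x^3 = f ✓

the result is g(x) = -(3/2)x^8 + (21/32)x^6 - (63/8)x^5 + (23205/512)x^4 - (9071/64)x^3 + (185577/1024)x^2 + (70113/256)x - 892575/1024


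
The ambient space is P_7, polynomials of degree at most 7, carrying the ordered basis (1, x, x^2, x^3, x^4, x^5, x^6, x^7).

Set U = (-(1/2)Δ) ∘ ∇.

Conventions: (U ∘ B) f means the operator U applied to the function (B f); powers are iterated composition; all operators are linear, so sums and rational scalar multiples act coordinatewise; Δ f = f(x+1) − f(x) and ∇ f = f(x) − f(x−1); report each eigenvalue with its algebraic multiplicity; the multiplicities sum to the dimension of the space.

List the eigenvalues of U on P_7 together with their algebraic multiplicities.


image of 1: 0
image of x: 0
image of x^2: -1
image of x^3: -3x
image of x^4: -6x^2 - 1
image of x^5: -10x^3 - 5x
image of x^6: -15x^4 - 15x^2 - 1
image of x^7: -21x^5 - 35x^3 - 7x
the matrix is upper triangular; its diagonal is (0, 0, 0, 0, 0, 0, 0, 0)
for a triangular matrix the eigenvalues are the diagonal entries, with algebraic multiplicity their repetition count

λ = 0 (multiplicity 8)


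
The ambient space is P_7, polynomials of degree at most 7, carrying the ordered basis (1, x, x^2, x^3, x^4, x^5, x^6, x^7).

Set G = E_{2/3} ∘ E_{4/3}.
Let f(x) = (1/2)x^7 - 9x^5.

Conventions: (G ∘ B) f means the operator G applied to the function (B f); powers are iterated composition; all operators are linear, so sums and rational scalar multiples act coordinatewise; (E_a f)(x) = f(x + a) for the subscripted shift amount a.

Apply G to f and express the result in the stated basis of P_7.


E_{4/3} f = (1/2)x^7 + (14/3)x^6 + (29/3)x^5 - (500/27)x^4 - (8480/81)x^3 - (13696/81)x^2 - (89344/729)x - 74752/2187
E_{2/3} E_{4/3} f = (1/2)x^7 + 7x^6 + 33x^5 + 50x^4 - 80x^3 - 384x^2 - 496x - 224

the result is g(x) = (1/2)x^7 + 7x^6 + 33x^5 + 50x^4 - 80x^3 - 384x^2 - 496x - 224


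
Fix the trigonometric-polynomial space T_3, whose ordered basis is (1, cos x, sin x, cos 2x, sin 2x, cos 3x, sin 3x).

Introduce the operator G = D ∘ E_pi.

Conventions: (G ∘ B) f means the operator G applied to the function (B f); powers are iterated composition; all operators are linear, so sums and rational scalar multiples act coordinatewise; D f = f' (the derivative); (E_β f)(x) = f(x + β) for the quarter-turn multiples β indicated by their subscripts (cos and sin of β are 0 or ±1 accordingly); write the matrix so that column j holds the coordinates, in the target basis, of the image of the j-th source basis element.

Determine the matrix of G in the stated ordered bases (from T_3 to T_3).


the matrix is [[0, 0, 0, 0, 0, 0, 0]; [0, 0, -1, 0, 0, 0, 0]; [0, 1, 0, 0, 0, 0, 0]; [0, 0, 0, 0, 2, 0, 0]; [0, 0, 0, -2, 0, 0, 0]; [0, 0, 0, 0, 0, 0, -3]; [0, 0, 0, 0, 0, 3, 0]] (rows listed top to bottom)

image of 1: 0
image of cos x: sin x
image of sin x: -cos x
image of cos 2x: -2sin 2x
image of sin 2x: 2cos 2x
image of cos 3x: 3sin 3x
image of sin 3x: -3cos 3x
each image's coordinates form column j of the matrix


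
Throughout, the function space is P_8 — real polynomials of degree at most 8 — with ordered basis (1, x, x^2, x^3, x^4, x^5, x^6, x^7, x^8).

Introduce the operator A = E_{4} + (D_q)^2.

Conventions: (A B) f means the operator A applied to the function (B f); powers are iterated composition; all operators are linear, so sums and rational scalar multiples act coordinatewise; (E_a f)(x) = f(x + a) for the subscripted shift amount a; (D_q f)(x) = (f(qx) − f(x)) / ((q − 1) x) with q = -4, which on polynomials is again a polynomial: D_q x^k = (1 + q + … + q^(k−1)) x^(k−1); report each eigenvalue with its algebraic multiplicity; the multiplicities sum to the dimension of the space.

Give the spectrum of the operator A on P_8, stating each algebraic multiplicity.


λ = 1 (multiplicity 9)

image of 1: 1
image of x: x + 4
image of x^2: x^2 + 8x + 13
image of x^3: x^3 + 12x^2 + 9x + 64
image of x^4: x^4 + 16x^3 - 567x^2 + 256x + 256
image of x^5: x^5 + 20x^4 - 10295x^3 + 640x^2 + 1280x + 1024
image of x^6: x^6 + 24x^5 - 167655x^4 + 1280x^3 + 3840x^2 + 6144x + 4096
image of x^7: x^7 + 28x^6 - 2683527x^5 + 2240x^4 + 8960x^3 + 21504x^2 + 28672x + 16384
image of x^8: x^8 + 32x^7 - 42951191x^6 + 3584x^5 + 17920x^4 + 57344x^3 + 114688x^2 + 131072x + 65536
the matrix is upper triangular; its diagonal is (1, 1, 1, 1, 1, 1, 1, 1, 1)
for a triangular matrix the eigenvalues are the diagonal entries, with algebraic multiplicity their repetition count


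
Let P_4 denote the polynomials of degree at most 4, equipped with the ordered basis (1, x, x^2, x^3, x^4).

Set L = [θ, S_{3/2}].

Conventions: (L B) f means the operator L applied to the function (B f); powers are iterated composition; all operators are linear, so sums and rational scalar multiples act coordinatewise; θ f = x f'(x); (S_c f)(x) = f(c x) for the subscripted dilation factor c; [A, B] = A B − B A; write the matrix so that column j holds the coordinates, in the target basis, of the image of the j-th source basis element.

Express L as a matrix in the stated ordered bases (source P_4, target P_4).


image of 1: 0
image of x: 0
image of x^2: 0
image of x^3: 0
image of x^4: 0
each image's coordinates form column j of the matrix

the matrix is [[0, 0, 0, 0, 0]; [0, 0, 0, 0, 0]; [0, 0, 0, 0, 0]; [0, 0, 0, 0, 0]; [0, 0, 0, 0, 0]] (rows listed top to bottom)


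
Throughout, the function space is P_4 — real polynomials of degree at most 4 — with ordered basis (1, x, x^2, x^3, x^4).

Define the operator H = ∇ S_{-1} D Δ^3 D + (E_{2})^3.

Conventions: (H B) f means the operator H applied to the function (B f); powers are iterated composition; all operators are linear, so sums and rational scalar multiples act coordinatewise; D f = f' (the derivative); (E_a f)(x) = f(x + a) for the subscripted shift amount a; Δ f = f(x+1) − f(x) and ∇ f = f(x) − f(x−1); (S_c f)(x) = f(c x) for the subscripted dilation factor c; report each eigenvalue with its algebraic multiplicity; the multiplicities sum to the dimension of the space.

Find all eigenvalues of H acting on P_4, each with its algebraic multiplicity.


image of 1: 1
image of x: x + 6
image of x^2: x^2 + 12x + 36
image of x^3: x^3 + 18x^2 + 108x + 216
image of x^4: x^4 + 24x^3 + 216x^2 + 864x + 1296
the matrix is upper triangular; its diagonal is (1, 1, 1, 1, 1)
for a triangular matrix the eigenvalues are the diagonal entries, with algebraic multiplicity their repetition count

λ = 1 (multiplicity 5)


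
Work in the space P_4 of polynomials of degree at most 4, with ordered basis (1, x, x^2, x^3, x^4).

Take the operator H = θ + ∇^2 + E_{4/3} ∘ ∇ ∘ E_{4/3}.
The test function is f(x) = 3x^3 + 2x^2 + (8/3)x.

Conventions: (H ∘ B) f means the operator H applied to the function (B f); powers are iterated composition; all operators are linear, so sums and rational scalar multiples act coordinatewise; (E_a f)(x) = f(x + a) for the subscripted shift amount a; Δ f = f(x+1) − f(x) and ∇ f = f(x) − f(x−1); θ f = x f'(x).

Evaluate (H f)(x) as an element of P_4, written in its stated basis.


θ f = 9x^3 + 4x^2 + (8/3)x
∇ f = 9x^2 - 5x + 11/3
∇ ∇ f = 18x - 14
E_{4/3} f = 3x^3 + 14x^2 + 24x + 128/9
∇ E_{4/3} f = 9x^2 + 19x + 13
E_{4/3} ∇ E_{4/3} f = 9x^2 + 43x + 163/3
(θ + ∇^2 + E_{4/3} ∘ ∇ ∘ E_{4/3}) f = 9x^3 + 13x^2 + (191/3)x + 121/3

the result is g(x) = 9x^3 + 13x^2 + (191/3)x + 121/3


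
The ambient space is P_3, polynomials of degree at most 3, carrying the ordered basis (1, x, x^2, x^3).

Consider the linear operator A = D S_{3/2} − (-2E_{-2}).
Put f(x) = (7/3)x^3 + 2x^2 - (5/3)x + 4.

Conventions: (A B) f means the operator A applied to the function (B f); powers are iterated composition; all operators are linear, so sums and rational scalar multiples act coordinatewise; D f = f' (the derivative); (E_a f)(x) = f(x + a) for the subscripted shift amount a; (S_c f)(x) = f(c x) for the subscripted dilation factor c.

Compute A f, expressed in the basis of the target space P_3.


the result is g(x) = (14/3)x^3 - (3/8)x^2 + (137/3)x - 55/6

S_{3/2} f = (63/8)x^3 + (9/2)x^2 - (5/2)x + 4
D S_{3/2} f = (189/8)x^2 + 9x - 5/2
E_{-2} f = (7/3)x^3 - 12x^2 + (55/3)x - 10/3
(-2E_{-2}) f = -(14/3)x^3 + 24x^2 - (110/3)x + 20/3
(-(-2E_{-2})) f = (14/3)x^3 - 24x^2 + (110/3)x - 20/3
(D S_{3/2} − (-2E_{-2})) f = (14/3)x^3 - (3/8)x^2 + (137/3)x - 55/6


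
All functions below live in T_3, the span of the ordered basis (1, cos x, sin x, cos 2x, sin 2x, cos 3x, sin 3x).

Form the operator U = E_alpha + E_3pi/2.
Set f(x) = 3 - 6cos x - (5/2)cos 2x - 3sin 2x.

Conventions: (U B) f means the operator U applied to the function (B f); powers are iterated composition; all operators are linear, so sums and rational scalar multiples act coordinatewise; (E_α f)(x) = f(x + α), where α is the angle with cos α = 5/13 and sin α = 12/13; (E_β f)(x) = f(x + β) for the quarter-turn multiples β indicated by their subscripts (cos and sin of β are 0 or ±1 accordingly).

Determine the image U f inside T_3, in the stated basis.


E_alpha f = 3 - (30/13)cos x + (72/13)sin x - (125/338)cos 2x + (657/169)sin 2x
E_3pi/2 f = 3 - 6sin x + (5/2)cos 2x + 3sin 2x
(E_alpha + E_3pi/2) f = 6 - (30/13)cos x - (6/13)sin x + (360/169)cos 2x + (1164/169)sin 2x

the result is g(x) = 6 - (30/13)cos x - (6/13)sin x + (360/169)cos 2x + (1164/169)sin 2x


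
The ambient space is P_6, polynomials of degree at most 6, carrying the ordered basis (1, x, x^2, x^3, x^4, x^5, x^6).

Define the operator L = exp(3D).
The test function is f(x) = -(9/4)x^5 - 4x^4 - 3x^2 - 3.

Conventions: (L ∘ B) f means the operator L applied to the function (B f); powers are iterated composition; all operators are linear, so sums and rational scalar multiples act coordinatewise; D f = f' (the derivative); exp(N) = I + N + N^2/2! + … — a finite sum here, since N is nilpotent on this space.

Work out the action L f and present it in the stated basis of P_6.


order-1 term: -(135/4)x^4 - 48x^3 - 18x
order-2 term: -(405/2)x^3 - 216x^2 - 27
order-3 term: -(1215/2)x^2 - 432x
order-4 term: -(3645/4)x - 324
order-5 term: -2187/4
the series for exp(3D) f terminates at order 5
exp(3D) f = -(9/4)x^5 - (151/4)x^4 - (501/2)x^3 - (1653/2)x^2 - (5445/4)x - 3603/4

the result is g(x) = -(9/4)x^5 - (151/4)x^4 - (501/2)x^3 - (1653/2)x^2 - (5445/4)x - 3603/4


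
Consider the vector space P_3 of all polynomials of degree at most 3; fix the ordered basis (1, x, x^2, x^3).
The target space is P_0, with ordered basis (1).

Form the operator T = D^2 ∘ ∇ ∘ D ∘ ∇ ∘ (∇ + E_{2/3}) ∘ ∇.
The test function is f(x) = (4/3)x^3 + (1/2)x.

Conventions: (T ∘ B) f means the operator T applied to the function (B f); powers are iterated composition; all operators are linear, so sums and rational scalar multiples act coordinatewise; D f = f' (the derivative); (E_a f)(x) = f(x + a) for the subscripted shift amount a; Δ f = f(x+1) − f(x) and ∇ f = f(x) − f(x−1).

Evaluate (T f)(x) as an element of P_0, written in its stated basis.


the image equals g(x) = 0

∇ f = 4x^2 - 4x + 11/6
∇ ∇ f = 8x - 8
E_{2/3} ∇ f = 4x^2 + (4/3)x + 17/18
(∇ + E_{2/3}) ∇ f = 4x^2 + (28/3)x - 127/18
∇ ((∇ + E_{2/3}) ∘ ∇) f = 8x + 16/3
D ∇ ((∇ + E_{2/3}) ∘ ∇) f = 8
∇ (D ∘ ∇) ((∇ + E_{2/3}) ∘ ∇) f = 0
D (∇ ∘ D ∘ ∇) ((∇ + E_{2/3}) ∘ ∇) f = 0
D D (∇ ∘ D ∘ ∇) ((∇ + E_{2/3}) ∘ ∇) f = 0


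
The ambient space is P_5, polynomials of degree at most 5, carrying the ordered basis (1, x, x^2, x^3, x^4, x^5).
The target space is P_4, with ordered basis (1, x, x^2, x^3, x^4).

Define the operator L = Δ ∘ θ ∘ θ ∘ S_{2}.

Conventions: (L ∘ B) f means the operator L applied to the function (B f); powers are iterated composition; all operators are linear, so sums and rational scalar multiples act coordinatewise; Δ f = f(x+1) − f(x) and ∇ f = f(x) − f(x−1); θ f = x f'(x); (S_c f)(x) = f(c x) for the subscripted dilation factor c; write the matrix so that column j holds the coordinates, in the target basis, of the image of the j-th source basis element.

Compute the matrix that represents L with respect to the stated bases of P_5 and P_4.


image of 1: 0
image of x: 2
image of x^2: 32x + 16
image of x^3: 216x^2 + 216x + 72
image of x^4: 1024x^3 + 1536x^2 + 1024x + 256
image of x^5: 4000x^4 + 8000x^3 + 8000x^2 + 4000x + 800
each image's coordinates form column j of the matrix

the matrix is [[0, 2, 16, 72, 256, 800]; [0, 0, 32, 216, 1024, 4000]; [0, 0, 0, 216, 1536, 8000]; [0, 0, 0, 0, 1024, 8000]; [0, 0, 0, 0, 0, 4000]] (rows listed top to bottom)


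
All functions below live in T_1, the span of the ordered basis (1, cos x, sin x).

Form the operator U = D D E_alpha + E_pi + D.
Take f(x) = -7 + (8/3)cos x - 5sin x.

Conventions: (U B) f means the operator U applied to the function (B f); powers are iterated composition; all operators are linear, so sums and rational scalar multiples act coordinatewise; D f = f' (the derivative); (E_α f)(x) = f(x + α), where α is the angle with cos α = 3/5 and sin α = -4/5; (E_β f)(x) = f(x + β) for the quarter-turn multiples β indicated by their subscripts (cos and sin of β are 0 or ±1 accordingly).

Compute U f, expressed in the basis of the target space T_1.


E_alpha f = -7 + (28/5)cos x - (13/15)sin x
D E_alpha f = -(13/15)cos x - (28/5)sin x
D D E_alpha f = -(28/5)cos x + (13/15)sin x
E_pi f = -7 - (8/3)cos x + 5sin x
D f = -5cos x - (8/3)sin x
(D D E_alpha + E_pi + D) f = -7 - (199/15)cos x + (16/5)sin x

g(x) = -7 - (199/15)cos x + (16/5)sin x


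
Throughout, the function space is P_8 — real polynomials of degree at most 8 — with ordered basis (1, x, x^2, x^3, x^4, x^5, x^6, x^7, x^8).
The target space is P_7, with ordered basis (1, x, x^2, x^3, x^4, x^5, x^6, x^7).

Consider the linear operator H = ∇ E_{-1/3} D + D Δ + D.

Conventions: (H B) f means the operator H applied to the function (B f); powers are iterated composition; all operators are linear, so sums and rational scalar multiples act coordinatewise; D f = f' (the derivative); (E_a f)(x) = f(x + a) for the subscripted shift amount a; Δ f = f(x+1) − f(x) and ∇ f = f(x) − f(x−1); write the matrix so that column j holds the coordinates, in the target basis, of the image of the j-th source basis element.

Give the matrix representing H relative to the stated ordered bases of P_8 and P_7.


the matrix is [[0, 1, 4, -2, 40/3, -290/27, 844/27, -2618/81, 49520/729]; [0, 0, 2, 12, -8, 200/3, -580/9, 5908/27, -20944/81]; [0, 0, 0, 3, 24, -20, 200, -2030/9, 23632/27]; [0, 0, 0, 0, 4, 40, -40, 1400/3, -16240/27]; [0, 0, 0, 0, 0, 5, 60, -70, 2800/3]; [0, 0, 0, 0, 0, 0, 6, 84, -112]; [0, 0, 0, 0, 0, 0, 0, 7, 112]; [0, 0, 0, 0, 0, 0, 0, 0, 8]] (rows listed top to bottom)

image of 1: 0
image of x: 1
image of x^2: 2x + 4
image of x^3: 3x^2 + 12x - 2
image of x^4: 4x^3 + 24x^2 - 8x + 40/3
image of x^5: 5x^4 + 40x^3 - 20x^2 + (200/3)x - 290/27
image of x^6: 6x^5 + 60x^4 - 40x^3 + 200x^2 - (580/9)x + 844/27
image of x^7: 7x^6 + 84x^5 - 70x^4 + (1400/3)x^3 - (2030/9)x^2 + (5908/27)x - 2618/81
image of x^8: 8x^7 + 112x^6 - 112x^5 + (2800/3)x^4 - (16240/27)x^3 + (23632/27)x^2 - (20944/81)x + 49520/729
each image's coordinates form column j of the matrix


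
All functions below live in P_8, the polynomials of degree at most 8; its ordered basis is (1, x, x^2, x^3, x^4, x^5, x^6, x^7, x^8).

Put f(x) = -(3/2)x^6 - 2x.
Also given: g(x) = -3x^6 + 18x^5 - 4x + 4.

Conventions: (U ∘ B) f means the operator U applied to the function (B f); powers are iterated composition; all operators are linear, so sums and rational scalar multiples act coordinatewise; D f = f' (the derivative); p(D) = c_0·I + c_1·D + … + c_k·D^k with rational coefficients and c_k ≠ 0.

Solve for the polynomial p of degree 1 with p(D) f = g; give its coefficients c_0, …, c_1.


D^0 f = -(3/2)x^6 - 2x
D^1 f = -9x^5 - 2
matching coefficients of g against c_0 f + c_1 Df + … from the top degree down determines the c_i
solution: c_0 = 2, c_1 = -2

p(D) = 2·I − 2·D, i.e. c_0 = 2, c_1 = -2


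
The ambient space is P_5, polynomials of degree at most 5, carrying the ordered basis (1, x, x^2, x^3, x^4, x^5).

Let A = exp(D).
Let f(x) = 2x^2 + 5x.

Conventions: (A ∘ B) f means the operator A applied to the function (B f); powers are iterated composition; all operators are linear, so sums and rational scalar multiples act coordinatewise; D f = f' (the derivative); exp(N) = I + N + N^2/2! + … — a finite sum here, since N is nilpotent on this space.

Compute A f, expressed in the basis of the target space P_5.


g(x) = 2x^2 + 9x + 7

order-1 term: 4x + 5
order-2 term: 2
the series for exp(D) f terminates at order 2
exp(D) f = 2x^2 + 9x + 7


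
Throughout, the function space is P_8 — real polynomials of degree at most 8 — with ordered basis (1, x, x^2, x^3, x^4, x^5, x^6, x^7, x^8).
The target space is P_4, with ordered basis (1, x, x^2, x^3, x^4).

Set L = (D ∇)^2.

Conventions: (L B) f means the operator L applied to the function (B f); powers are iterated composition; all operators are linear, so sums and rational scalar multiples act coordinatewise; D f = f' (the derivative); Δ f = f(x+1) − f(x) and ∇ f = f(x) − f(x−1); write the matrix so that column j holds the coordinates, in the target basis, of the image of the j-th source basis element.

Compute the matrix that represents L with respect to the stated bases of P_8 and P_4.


the matrix is [[0, 0, 0, 0, 24, -120, 420, -1260, 3472]; [0, 0, 0, 0, 0, 120, -720, 2940, -10080]; [0, 0, 0, 0, 0, 0, 360, -2520, 11760]; [0, 0, 0, 0, 0, 0, 0, 840, -6720]; [0, 0, 0, 0, 0, 0, 0, 0, 1680]] (rows listed top to bottom)

image of 1: 0
image of x: 0
image of x^2: 0
image of x^3: 0
image of x^4: 24
image of x^5: 120x - 120
image of x^6: 360x^2 - 720x + 420
image of x^7: 840x^3 - 2520x^2 + 2940x - 1260
image of x^8: 1680x^4 - 6720x^3 + 11760x^2 - 10080x + 3472
each image's coordinates form column j of the matrix


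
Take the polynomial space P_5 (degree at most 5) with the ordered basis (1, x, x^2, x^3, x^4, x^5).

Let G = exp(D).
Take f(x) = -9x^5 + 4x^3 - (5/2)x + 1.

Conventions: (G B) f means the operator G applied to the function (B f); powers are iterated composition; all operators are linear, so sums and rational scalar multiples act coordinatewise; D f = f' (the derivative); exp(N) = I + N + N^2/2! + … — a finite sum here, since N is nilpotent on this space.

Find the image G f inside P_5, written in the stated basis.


order-1 term: -45x^4 + 12x^2 - 5/2
order-2 term: -90x^3 + 12x
order-3 term: -90x^2 + 4
order-4 term: -45x
order-5 term: -9
the series for exp(D) f terminates at order 5
exp(D) f = -9x^5 - 45x^4 - 86x^3 - 78x^2 - (71/2)x - 13/2

the result is g(x) = -9x^5 - 45x^4 - 86x^3 - 78x^2 - (71/2)x - 13/2


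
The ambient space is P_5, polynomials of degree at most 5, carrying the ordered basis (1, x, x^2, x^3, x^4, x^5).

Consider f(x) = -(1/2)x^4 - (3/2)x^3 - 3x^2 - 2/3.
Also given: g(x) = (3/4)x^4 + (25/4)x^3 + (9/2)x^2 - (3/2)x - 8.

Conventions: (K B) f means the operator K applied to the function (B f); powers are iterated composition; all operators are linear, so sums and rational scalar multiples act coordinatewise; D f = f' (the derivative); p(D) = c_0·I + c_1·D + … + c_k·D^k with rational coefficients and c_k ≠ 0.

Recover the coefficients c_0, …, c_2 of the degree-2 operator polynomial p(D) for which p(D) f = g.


D^0 f = -(1/2)x^4 - (3/2)x^3 - 3x^2 - 2/3
D^1 f = -2x^3 - (9/2)x^2 - 6x
D^2 f = -6x^2 - 9x - 6
matching coefficients of g against c_0 f + c_1 Df + … from the top degree down determines the c_i
solution: c_0 = -3/2, c_1 = -2, c_2 = 3/2

p(D) = -(3/2)·I − 2·D + (3/2)·D^2, i.e. c_0 = -3/2, c_1 = -2, c_2 = 3/2


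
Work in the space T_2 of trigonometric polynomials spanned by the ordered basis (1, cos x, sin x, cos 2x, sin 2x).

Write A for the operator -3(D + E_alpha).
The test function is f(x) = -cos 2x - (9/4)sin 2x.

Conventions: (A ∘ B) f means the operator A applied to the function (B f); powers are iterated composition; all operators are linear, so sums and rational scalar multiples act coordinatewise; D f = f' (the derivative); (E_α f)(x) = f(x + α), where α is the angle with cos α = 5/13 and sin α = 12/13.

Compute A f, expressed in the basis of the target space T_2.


the image equals g(x) = (5469/338)cos 2x - (8709/676)sin 2x

D f = -(9/2)cos 2x + 2sin 2x
E_alpha f = -(151/169)cos 2x + (1551/676)sin 2x
(D + E_alpha) f = -(1823/338)cos 2x + (2903/676)sin 2x
(-3(D + E_alpha)) f = (5469/338)cos 2x - (8709/676)sin 2x


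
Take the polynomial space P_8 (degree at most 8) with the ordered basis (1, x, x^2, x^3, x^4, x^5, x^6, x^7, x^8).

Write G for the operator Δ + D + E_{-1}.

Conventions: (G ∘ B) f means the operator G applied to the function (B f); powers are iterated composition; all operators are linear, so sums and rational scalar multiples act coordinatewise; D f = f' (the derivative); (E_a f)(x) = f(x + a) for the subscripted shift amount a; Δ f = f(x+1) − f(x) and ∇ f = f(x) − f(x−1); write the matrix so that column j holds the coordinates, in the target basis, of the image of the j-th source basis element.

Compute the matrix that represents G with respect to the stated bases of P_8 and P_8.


the matrix is [[1, 1, 2, 0, 2, 0, 2, 0, 2]; [0, 1, 2, 6, 0, 10, 0, 14, 0]; [0, 0, 1, 3, 12, 0, 30, 0, 56]; [0, 0, 0, 1, 4, 20, 0, 70, 0]; [0, 0, 0, 0, 1, 5, 30, 0, 140]; [0, 0, 0, 0, 0, 1, 6, 42, 0]; [0, 0, 0, 0, 0, 0, 1, 7, 56]; [0, 0, 0, 0, 0, 0, 0, 1, 8]; [0, 0, 0, 0, 0, 0, 0, 0, 1]] (rows listed top to bottom)

image of 1: 1
image of x: x + 1
image of x^2: x^2 + 2x + 2
image of x^3: x^3 + 3x^2 + 6x
image of x^4: x^4 + 4x^3 + 12x^2 + 2
image of x^5: x^5 + 5x^4 + 20x^3 + 10x
image of x^6: x^6 + 6x^5 + 30x^4 + 30x^2 + 2
image of x^7: x^7 + 7x^6 + 42x^5 + 70x^3 + 14x
image of x^8: x^8 + 8x^7 + 56x^6 + 140x^4 + 56x^2 + 2
each image's coordinates form column j of the matrix


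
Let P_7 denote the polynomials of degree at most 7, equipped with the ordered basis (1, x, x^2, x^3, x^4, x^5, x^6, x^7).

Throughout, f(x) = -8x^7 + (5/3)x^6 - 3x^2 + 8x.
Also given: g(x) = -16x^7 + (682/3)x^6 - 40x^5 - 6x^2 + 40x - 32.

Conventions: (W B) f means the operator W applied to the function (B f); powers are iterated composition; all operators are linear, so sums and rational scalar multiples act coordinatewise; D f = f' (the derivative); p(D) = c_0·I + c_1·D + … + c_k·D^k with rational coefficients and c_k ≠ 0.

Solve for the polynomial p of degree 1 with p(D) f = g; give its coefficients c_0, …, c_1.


D^0 f = -8x^7 + (5/3)x^6 - 3x^2 + 8x
D^1 f = -56x^6 + 10x^5 - 6x + 8
matching coefficients of g against c_0 f + c_1 Df + … from the top degree down determines the c_i
solution: c_0 = 2, c_1 = -4

p(D) = 2·I − 4·D, i.e. c_0 = 2, c_1 = -4


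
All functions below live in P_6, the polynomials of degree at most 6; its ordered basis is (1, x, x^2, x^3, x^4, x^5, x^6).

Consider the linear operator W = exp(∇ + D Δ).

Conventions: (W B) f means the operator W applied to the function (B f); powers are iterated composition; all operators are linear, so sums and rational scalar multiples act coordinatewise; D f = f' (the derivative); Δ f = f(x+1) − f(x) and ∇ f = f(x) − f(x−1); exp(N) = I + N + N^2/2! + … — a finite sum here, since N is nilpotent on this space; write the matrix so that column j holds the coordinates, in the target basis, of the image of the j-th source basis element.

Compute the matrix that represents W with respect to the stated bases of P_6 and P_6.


the matrix is [[1, 1, 2, 8, 29, 127, 687]; [0, 1, 2, 6, 32, 145, 762]; [0, 0, 1, 3, 12, 80, 435]; [0, 0, 0, 1, 4, 20, 160]; [0, 0, 0, 0, 1, 5, 30]; [0, 0, 0, 0, 0, 1, 6]; [0, 0, 0, 0, 0, 0, 1]] (rows listed top to bottom)

image of 1: 1
image of x: x + 1
image of x^2: x^2 + 2x + 2
image of x^3: x^3 + 3x^2 + 6x + 8
image of x^4: x^4 + 4x^3 + 12x^2 + 32x + 29
image of x^5: x^5 + 5x^4 + 20x^3 + 80x^2 + 145x + 127
image of x^6: x^6 + 6x^5 + 30x^4 + 160x^3 + 435x^2 + 762x + 687
each image's coordinates form column j of the matrix


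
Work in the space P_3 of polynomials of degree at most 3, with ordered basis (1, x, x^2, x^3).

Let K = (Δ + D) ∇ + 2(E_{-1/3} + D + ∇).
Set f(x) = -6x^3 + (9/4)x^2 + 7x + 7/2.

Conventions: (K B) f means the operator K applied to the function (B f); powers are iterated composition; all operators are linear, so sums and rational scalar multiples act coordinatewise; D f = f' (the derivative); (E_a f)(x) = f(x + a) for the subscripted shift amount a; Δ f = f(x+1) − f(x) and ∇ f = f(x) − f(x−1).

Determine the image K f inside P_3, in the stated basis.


∇ f = -18x^2 + (45/2)x - 5/4
Δ ∇ f = -36x + 9/2
D ∇ f = -36x + 45/2
(Δ + D) ∇ f = -72x + 27
E_{-1/3} f = -6x^3 + (33/4)x^2 + (7/2)x + 59/36
D f = -18x^2 + (9/2)x + 7
∇ f = -18x^2 + (45/2)x - 5/4
(E_{-1/3} + D + ∇) f = -6x^3 - (111/4)x^2 + (61/2)x + 133/18
(2(E_{-1/3} + D + ∇)) f = -12x^3 - (111/2)x^2 + 61x + 133/9
((Δ + D) ∇ + 2(E_{-1/3} + D + ∇)) f = -12x^3 - (111/2)x^2 - 11x + 376/9

g(x) = -12x^3 - (111/2)x^2 - 11x + 376/9


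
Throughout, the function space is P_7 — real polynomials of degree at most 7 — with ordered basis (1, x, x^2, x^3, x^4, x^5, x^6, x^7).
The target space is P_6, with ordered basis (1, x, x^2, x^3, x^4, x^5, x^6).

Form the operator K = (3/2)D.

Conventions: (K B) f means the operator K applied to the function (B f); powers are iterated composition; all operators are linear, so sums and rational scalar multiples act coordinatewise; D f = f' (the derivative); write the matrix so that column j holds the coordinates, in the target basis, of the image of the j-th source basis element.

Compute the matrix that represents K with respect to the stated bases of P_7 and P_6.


the matrix is [[0, 3/2, 0, 0, 0, 0, 0, 0]; [0, 0, 3, 0, 0, 0, 0, 0]; [0, 0, 0, 9/2, 0, 0, 0, 0]; [0, 0, 0, 0, 6, 0, 0, 0]; [0, 0, 0, 0, 0, 15/2, 0, 0]; [0, 0, 0, 0, 0, 0, 9, 0]; [0, 0, 0, 0, 0, 0, 0, 21/2]] (rows listed top to bottom)

image of 1: 0
image of x: 3/2
image of x^2: 3x
image of x^3: (9/2)x^2
image of x^4: 6x^3
image of x^5: (15/2)x^4
image of x^6: 9x^5
image of x^7: (21/2)x^6
each image's coordinates form column j of the matrix


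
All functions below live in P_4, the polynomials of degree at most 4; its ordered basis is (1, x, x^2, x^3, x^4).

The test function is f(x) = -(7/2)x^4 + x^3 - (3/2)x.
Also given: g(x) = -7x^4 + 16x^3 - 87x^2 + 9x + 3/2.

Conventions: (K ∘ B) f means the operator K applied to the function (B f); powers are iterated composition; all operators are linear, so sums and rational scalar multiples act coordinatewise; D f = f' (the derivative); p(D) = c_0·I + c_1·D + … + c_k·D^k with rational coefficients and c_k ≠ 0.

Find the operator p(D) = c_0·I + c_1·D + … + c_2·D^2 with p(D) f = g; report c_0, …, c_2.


D^0 f = -(7/2)x^4 + x^3 - (3/2)x
D^1 f = -14x^3 + 3x^2 - 3/2
D^2 f = -42x^2 + 6x
matching coefficients of g against c_0 f + c_1 Df + … from the top degree down determines the c_i
solution: c_0 = 2, c_1 = -1, c_2 = 2

c_0 = 2, c_1 = -1, c_2 = 2


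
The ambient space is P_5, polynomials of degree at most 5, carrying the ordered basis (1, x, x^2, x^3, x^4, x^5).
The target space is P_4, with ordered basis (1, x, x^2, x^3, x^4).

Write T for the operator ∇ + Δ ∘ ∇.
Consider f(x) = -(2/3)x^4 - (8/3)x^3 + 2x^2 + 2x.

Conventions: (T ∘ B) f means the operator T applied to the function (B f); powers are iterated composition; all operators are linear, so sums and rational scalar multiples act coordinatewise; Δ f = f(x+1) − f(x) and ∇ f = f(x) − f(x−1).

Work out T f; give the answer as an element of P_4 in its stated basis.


∇ f = -(8/3)x^3 - 4x^2 + (28/3)x - 2
∇ f = -(8/3)x^3 - 4x^2 + (28/3)x - 2
Δ ∇ f = -8x^2 - 16x + 8/3
(∇ + Δ ∘ ∇) f = -(8/3)x^3 - 12x^2 - (20/3)x + 2/3

the image equals g(x) = -(8/3)x^3 - 12x^2 - (20/3)x + 2/3
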